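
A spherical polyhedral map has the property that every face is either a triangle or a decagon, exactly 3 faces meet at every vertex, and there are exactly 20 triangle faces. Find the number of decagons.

12

Let x be the number of decagons; then F = 20 + x.
Edge–face incidences: 2E = 3·20 + 10·x = 60 + 10x.
Every vertex has degree 3, so 3V = 2E.
Euler: V − E + F = 2 ⇒ (2E)/3 − E + (20 + x) = 2.
Multiply by 6: 2·(2E) − 3·(2E) + 6·(20 + x) = 12, i.e. 120 + 6x − (60 + 10x) = 12.
Collecting terms: −4x + 60 = 12, so −4x = −48, so x = 12.
Then 2E = 60 + 10·12 = 180, so E = 90, V = 2E/3 = 60, F = 20 + 12 = 32.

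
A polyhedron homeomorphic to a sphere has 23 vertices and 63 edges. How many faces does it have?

Here V − E + F = 2.
F = 2 − V + E = 2 − 23 + 63 = 42.

42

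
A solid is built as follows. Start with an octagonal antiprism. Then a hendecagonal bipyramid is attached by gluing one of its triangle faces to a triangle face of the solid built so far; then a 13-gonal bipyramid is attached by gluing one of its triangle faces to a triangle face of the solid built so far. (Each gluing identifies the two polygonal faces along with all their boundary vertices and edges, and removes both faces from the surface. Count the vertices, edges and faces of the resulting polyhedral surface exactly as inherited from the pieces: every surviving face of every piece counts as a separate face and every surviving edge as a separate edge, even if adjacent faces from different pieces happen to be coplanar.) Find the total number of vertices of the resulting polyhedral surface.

38

An octagonal antiprism: V=16, E=32, F=18.
Attach a hendecagonal bipyramid (V=13, E=33, F=22) along a 3-gon: merge 3 vertices and 3 edges, delete both glued faces → V=26, E=62, F=38.
Attach a 13-gonal bipyramid (V=15, E=39, F=26) along a 3-gon: merge 3 vertices and 3 edges, delete both glued faces → V=38, E=98, F=62.
Check: V − E + F = 38 − 98 + 62 = 2.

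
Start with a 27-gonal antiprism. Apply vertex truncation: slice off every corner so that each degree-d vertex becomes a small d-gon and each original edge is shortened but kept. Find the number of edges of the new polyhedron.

The base solid has V = 54, E = 108, F = 56.
Truncation replaces each original edge-end by a new vertex, so V′ = 2E = 216.
Each original edge survives, and each old vertex of degree d contributes d new edges; summing degrees gives Σd = 2E, so E′ = E + 2E = 3E = 324.
Each original face survives and each original vertex becomes one new face: F′ = F + V = 110.

324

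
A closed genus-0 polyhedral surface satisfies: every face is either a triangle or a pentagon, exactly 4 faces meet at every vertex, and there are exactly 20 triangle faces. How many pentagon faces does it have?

12

Let x be the number of pentagons; then F = 20 + x.
Edge–face incidences: 2E = 3·20 + 5·x = 60 + 5x.
Every vertex has degree 4, so 4V = 2E.
Euler: V − E + F = 2 ⇒ (2E)/4 − E + (20 + x) = 2.
Multiply by 8: 2·(2E) − 4·(2E) + 8·(20 + x) = 16, i.e. 160 + 8x − 2·(60 + 5x) = 16.
Collecting terms: −2x + 40 = 16, so −2x = −24, so x = 12.
Then 2E = 60 + 5·12 = 120, so E = 60, V = 2E/4 = 30, F = 20 + 12 = 32.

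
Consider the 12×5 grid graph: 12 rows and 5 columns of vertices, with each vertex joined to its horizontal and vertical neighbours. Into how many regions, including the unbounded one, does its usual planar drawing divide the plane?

45

The grid has V = 12·5 = 60 vertices and E = 12·4 + 5·11 = 103 edges.
F = 2 − V + E = 2 − 60 + 103 = 45.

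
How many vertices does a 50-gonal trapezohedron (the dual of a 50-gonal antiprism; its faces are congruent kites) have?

The n-trapezohedron (dual of the n-antiprism) has V = 2·50 + 2 = 102, E = 4·50 = 200, F = 2·50 = 100.

102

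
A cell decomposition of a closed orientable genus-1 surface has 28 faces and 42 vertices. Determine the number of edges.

70

For a closed orientable surface of genus 1, χ = 2 − 2·1 = 0.
E = V + F − (0) = 42 + 28 − (0) = 70.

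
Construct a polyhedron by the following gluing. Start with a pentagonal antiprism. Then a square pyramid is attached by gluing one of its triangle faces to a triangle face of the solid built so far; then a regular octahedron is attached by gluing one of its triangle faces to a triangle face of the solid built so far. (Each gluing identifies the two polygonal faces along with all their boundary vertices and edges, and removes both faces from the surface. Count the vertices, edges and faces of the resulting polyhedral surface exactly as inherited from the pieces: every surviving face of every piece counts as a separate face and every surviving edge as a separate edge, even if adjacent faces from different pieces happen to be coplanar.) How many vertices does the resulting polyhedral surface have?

15

A pentagonal antiprism: V=10, E=20, F=12.
Attach a square pyramid (V=5, E=8, F=5) along a 3-gon: merge 3 vertices and 3 edges, delete both glued faces → V=12, E=25, F=15.
Attach a regular octahedron (V=6, E=12, F=8) along a 3-gon: merge 3 vertices and 3 edges, delete both glued faces → V=15, E=34, F=21.
Check: V − E + F = 15 − 34 + 21 = 2.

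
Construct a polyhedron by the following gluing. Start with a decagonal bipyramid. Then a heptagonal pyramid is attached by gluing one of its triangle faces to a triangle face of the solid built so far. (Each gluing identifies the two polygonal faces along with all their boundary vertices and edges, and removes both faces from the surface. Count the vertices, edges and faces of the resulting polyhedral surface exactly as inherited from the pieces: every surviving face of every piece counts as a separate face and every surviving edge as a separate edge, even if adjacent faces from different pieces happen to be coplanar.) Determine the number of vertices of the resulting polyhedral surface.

17

A decagonal bipyramid: V=12, E=30, F=20.
Attach a heptagonal pyramid (V=8, E=14, F=8) along a 3-gon: merge 3 vertices and 3 edges, delete both glued faces → V=17, E=41, F=26.
Check: V − E + F = 17 − 41 + 26 = 2.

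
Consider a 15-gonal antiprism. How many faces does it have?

32

An antiprism on an n-gon has two n-gon caps and 2n triangles: V = 2·15 = 30, E = 4·15 = 60, F = 2·15 + 2 = 32.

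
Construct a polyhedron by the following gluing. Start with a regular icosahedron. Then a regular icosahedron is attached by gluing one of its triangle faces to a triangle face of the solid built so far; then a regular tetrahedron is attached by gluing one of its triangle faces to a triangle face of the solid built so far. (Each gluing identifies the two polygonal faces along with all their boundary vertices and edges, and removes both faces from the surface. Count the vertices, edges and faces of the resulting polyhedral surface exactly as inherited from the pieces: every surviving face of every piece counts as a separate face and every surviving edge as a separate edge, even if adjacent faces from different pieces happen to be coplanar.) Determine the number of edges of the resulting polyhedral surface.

A regular icosahedron: V=12, E=30, F=20.
Attach a regular icosahedron (V=12, E=30, F=20) along a 3-gon: merge 3 vertices and 3 edges, delete both glued faces → V=21, E=57, F=38.
Attach a regular tetrahedron (V=4, E=6, F=4) along a 3-gon: merge 3 vertices and 3 edges, delete both glued faces → V=22, E=60, F=40.
Check: V − E + F = 22 − 60 + 40 = 2.

60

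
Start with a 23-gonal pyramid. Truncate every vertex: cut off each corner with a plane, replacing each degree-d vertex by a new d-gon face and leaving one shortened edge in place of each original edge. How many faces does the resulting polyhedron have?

48

The base solid has V = 24, E = 46, F = 24.
Truncation replaces each original edge-end by a new vertex, so V′ = 2E = 92.
Each original edge survives, and each old vertex of degree d contributes d new edges; summing degrees gives Σd = 2E, so E′ = E + 2E = 3E = 138.
Each original face survives and each original vertex becomes one new face: F′ = F + V = 48.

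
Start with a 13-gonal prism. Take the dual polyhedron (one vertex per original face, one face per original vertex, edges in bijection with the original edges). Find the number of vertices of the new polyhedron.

The base solid has V = 26, E = 39, F = 15.
The dual swaps V and F and preserves E: V′ = F = 15, E′ = E = 39, F′ = V = 26.

15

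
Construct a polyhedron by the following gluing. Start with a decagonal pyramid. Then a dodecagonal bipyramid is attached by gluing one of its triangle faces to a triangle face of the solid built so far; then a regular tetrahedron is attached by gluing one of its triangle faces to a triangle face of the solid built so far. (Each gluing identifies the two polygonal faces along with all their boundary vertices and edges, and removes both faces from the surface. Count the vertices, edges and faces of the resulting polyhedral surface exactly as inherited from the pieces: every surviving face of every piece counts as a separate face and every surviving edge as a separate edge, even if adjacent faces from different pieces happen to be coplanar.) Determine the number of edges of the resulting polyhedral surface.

A decagonal pyramid: V=11, E=20, F=11.
Attach a dodecagonal bipyramid (V=14, E=36, F=24) along a 3-gon: merge 3 vertices and 3 edges, delete both glued faces → V=22, E=53, F=33.
Attach a regular tetrahedron (V=4, E=6, F=4) along a 3-gon: merge 3 vertices and 3 edges, delete both glued faces → V=23, E=56, F=35.
Check: V − E + F = 23 − 56 + 35 = 2.

56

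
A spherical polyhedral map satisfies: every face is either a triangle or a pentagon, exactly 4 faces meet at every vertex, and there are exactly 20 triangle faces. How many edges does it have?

Let x be the number of pentagons; then F = 20 + x.
Edge–face incidences: 2E = 3·20 + 5·x = 60 + 5x.
Every vertex has degree 4, so 4V = 2E.
Euler: V − E + F = 2 ⇒ (2E)/4 − E + (20 + x) = 2.
Multiply by 8: 2·(2E) − 4·(2E) + 8·(20 + x) = 16, i.e. 160 + 8x − 2·(60 + 5x) = 16.
Collecting terms: −2x + 40 = 16, so −2x = −24, so x = 12.
Then 2E = 60 + 5·12 = 120, so E = 60, V = 2E/4 = 30, F = 20 + 12 = 32.

60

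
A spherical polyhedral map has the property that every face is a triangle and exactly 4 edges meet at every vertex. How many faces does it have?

Each face has 3 edges and each edge borders two faces, so 2E = 3F.
Each vertex has degree 4, so 4V = 2E and hence V = 3F/4.
Euler: V − E + F = 2 ⇒ (3F/4) − (3F/2) + F = 2.
Multiply by 8: (6 − 12 + 8)F = 16, i.e. 2F = 16.
So F = 8, E = 3·8/2 = 12, V = 3·8/4 = 6.

8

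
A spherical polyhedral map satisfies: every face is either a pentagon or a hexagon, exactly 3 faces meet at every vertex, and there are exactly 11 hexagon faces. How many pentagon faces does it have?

Let x be the number of pentagons; then F = 11 + x.
Edge–face incidences: 2E = 6·11 + 5·x = 66 + 5x.
Every vertex has degree 3, so 3V = 2E.
Euler: V − E + F = 2 ⇒ (2E)/3 − E + (11 + x) = 2.
Multiply by 6: 2·(2E) − 3·(2E) + 6·(11 + x) = 12, i.e. 66 + 6x − (66 + 5x) = 12.
Collecting terms: x = 12.
Then 2E = 66 + 5·12 = 126, so E = 63, V = 2E/3 = 42, F = 11 + 12 = 23.

12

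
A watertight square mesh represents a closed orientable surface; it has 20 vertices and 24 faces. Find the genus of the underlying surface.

Every face is a square, so 2E = 4·24 = 96, giving E = 48.
χ = V − E + F = 20 − 48 + 24 = -4.
For a closed orientable surface χ = 2 − 2g, so g = (2 − (-4))/2 = 3.

3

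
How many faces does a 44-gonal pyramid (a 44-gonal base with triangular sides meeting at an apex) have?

45

A pyramid on an n-gon base has one n-gon and n triangles: V = 44 + 1 = 45, E = 2·44 = 88, F = 44 + 1 = 45.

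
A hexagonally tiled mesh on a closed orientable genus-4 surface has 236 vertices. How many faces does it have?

χ = 2 − 2·4 = -6, and every face is a hexagon so 6F = 2E.
V − E + F = -6 with E = 6F/2 gives 236 − (6/2 − 1)·F = -6, so F = 121 and E = 363.

121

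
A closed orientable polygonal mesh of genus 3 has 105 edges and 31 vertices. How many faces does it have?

For a closed orientable surface of genus 3, χ = 2 − 2·3 = -4.
F = -4 − V + E = -4 − 31 + 105 = 70.

70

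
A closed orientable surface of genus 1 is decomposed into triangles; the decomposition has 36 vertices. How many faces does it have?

χ = 2 − 2·1 = 0, and every face is a triangle so 3F = 2E.
V − E + F = 0 with E = 3F/2 gives 36 − (3/2 − 1)·F = 0, so F = 72 and E = 108.

72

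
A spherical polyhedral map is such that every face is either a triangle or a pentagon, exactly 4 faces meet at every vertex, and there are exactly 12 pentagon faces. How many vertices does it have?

30

Let x be the number of triangles; then F = 12 + x.
Edge–face incidences: 2E = 5·12 + 3·x = 60 + 3x.
Every vertex has degree 4, so 4V = 2E.
Euler: V − E + F = 2 ⇒ (2E)/4 − E + (12 + x) = 2.
Multiply by 8: 2·(2E) − 4·(2E) + 8·(12 + x) = 16, i.e. 96 + 8x − 2·(60 + 3x) = 16.
Collecting terms: 2x − 24 = 16, so 2x = 40, so x = 20.
Then 2E = 60 + 3·20 = 120, so E = 60, V = 2E/4 = 30, F = 12 + 20 = 32.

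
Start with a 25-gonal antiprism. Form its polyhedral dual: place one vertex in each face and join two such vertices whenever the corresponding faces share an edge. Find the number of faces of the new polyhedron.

50

The base solid has V = 50, E = 100, F = 52.
The dual swaps V and F and preserves E: V′ = F = 52, E′ = E = 100, F′ = V = 50.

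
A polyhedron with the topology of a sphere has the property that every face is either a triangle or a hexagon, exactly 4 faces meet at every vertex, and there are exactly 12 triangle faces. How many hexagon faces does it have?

2

Let x be the number of hexagons; then F = 12 + x.
Edge–face incidences: 2E = 3·12 + 6·x = 36 + 6x.
Every vertex has degree 4, so 4V = 2E.
Euler: V − E + F = 2 ⇒ (2E)/4 − E + (12 + x) = 2.
Multiply by 8: 2·(2E) − 4·(2E) + 8·(12 + x) = 16, i.e. 96 + 8x − 2·(36 + 6x) = 16.
Collecting terms: −4x + 24 = 16, so −4x = −8, so x = 2.
Then 2E = 36 + 6·2 = 48, so E = 24, V = 2E/4 = 12, F = 12 + 2 = 14.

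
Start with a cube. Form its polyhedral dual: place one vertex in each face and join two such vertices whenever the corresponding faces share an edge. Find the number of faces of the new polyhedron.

The base solid has V = 8, E = 12, F = 6.
The dual swaps V and F and preserves E: V′ = F = 6, E′ = E = 12, F′ = V = 8.

8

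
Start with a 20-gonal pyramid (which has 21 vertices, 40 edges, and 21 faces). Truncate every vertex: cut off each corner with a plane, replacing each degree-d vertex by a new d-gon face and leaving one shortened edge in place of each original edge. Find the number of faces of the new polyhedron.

42

Truncation replaces each original edge-end by a new vertex, so V′ = 2E = 80.
Each original edge survives, and each old vertex of degree d contributes d new edges; summing degrees gives Σd = 2E, so E′ = E + 2E = 3E = 120.
Each original face survives and each original vertex becomes one new face: F′ = F + V = 42.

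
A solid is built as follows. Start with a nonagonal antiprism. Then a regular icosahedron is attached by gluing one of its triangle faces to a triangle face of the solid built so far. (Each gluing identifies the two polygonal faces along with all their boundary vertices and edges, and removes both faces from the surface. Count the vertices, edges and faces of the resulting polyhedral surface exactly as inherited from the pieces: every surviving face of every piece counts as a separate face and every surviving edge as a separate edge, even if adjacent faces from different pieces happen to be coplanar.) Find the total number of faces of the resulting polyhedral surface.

38

A nonagonal antiprism: V=18, E=36, F=20.
Attach a regular icosahedron (V=12, E=30, F=20) along a 3-gon: merge 3 vertices and 3 edges, delete both glued faces → V=27, E=63, F=38.
Check: V − E + F = 27 − 63 + 38 = 2.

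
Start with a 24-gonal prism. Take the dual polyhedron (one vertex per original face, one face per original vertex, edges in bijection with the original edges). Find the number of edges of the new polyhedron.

The base solid has V = 48, E = 72, F = 26.
The dual swaps V and F and preserves E: V′ = F = 26, E′ = E = 72, F′ = V = 48.

72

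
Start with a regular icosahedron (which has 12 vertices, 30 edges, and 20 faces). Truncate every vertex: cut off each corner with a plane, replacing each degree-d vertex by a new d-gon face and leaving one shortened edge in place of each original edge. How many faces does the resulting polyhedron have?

Truncation replaces each original edge-end by a new vertex, so V′ = 2E = 60.
Each original edge survives, and each old vertex of degree d contributes d new edges; summing degrees gives Σd = 2E, so E′ = E + 2E = 3E = 90.
Each original face survives and each original vertex becomes one new face: F′ = F + V = 32.

32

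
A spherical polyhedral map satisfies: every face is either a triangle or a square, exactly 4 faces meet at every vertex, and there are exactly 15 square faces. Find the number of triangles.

8

Let x be the number of triangles; then F = 15 + x.
Edge–face incidences: 2E = 4·15 + 3·x = 60 + 3x.
Every vertex has degree 4, so 4V = 2E.
Euler: V − E + F = 2 ⇒ (2E)/4 − E + (15 + x) = 2.
Multiply by 8: 2·(2E) − 4·(2E) + 8·(15 + x) = 16, i.e. 120 + 8x − 2·(60 + 3x) = 16.
Collecting terms: 2x = 16, so x = 8.
Then 2E = 60 + 3·8 = 84, so E = 42, V = 2E/4 = 21, F = 15 + 8 = 23.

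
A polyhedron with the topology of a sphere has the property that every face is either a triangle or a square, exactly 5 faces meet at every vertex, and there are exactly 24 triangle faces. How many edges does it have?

40

Let x be the number of squares; then F = 24 + x.
Edge–face incidences: 2E = 3·24 + 4·x = 72 + 4x.
Every vertex has degree 5, so 5V = 2E.
Euler: V − E + F = 2 ⇒ (2E)/5 − E + (24 + x) = 2.
Multiply by 10: 2·(2E) − 5·(2E) + 10·(24 + x) = 20, i.e. 240 + 10x − 3·(72 + 4x) = 20.
Collecting terms: −2x + 24 = 20, so −2x = −4, so x = 2.
Then 2E = 72 + 4·2 = 80, so E = 40, V = 2E/5 = 16, F = 24 + 2 = 26.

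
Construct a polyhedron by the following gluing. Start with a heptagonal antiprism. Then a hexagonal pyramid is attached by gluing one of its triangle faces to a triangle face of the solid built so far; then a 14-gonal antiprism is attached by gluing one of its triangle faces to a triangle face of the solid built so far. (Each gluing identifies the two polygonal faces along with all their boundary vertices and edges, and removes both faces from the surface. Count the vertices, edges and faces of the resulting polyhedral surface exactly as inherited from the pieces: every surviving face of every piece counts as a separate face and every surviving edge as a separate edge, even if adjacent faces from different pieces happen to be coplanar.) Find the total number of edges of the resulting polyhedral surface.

90

A heptagonal antiprism: V=14, E=28, F=16.
Attach a hexagonal pyramid (V=7, E=12, F=7) along a 3-gon: merge 3 vertices and 3 edges, delete both glued faces → V=18, E=37, F=21.
Attach a 14-gonal antiprism (V=28, E=56, F=30) along a 3-gon: merge 3 vertices and 3 edges, delete both glued faces → V=43, E=90, F=49.
Check: V − E + F = 43 − 90 + 49 = 2.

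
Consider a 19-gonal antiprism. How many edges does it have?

76

An antiprism on an n-gon has two n-gon caps and 2n triangles: V = 2·19 = 38, E = 4·19 = 76, F = 2·19 + 2 = 40.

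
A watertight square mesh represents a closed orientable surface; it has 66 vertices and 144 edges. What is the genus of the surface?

4

Every face is a square and each edge borders two faces, so 4F = 2·144, giving F = 72.
χ = V − E + F = 66 − 144 + 72 = -6.
For a closed orientable surface χ = 2 − 2g, so g = (2 − (-6))/2 = 4.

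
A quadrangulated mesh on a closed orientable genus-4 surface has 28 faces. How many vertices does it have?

22

χ = 2 − 2·4 = -6, and every face is a square so 4F = 2E.
E = 4·28/2 = 56. Then V = -6 + E − F = -6 + 56 − 28 = 22.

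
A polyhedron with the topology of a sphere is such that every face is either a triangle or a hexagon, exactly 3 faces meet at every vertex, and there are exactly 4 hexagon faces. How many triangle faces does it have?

Let x be the number of triangles; then F = 4 + x.
Edge–face incidences: 2E = 6·4 + 3·x = 24 + 3x.
Every vertex has degree 3, so 3V = 2E.
Euler: V − E + F = 2 ⇒ (2E)/3 − E + (4 + x) = 2.
Multiply by 6: 2·(2E) − 3·(2E) + 6·(4 + x) = 12, i.e. 24 + 6x − (24 + 3x) = 12.
Collecting terms: 3x = 12, so x = 4.
Then 2E = 24 + 3·4 = 36, so E = 18, V = 2E/3 = 12, F = 4 + 4 = 8.

4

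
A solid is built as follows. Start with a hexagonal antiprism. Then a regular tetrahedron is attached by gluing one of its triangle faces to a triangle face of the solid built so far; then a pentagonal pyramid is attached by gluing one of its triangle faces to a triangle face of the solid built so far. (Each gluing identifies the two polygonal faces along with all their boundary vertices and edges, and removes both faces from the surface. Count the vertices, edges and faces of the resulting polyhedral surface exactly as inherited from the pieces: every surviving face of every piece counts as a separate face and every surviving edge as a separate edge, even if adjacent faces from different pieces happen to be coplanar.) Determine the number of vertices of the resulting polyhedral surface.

A hexagonal antiprism: V=12, E=24, F=14.
Attach a regular tetrahedron (V=4, E=6, F=4) along a 3-gon: merge 3 vertices and 3 edges, delete both glued faces → V=13, E=27, F=16.
Attach a pentagonal pyramid (V=6, E=10, F=6) along a 3-gon: merge 3 vertices and 3 edges, delete both glued faces → V=16, E=34, F=20.
Check: V − E + F = 16 − 34 + 20 = 2.

16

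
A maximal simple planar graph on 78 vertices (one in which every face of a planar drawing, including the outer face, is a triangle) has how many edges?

In a plane triangulation 3F = 2E and V − E + F = 2, so E = 3V − 6 = 3·78 − 6 = 228.

228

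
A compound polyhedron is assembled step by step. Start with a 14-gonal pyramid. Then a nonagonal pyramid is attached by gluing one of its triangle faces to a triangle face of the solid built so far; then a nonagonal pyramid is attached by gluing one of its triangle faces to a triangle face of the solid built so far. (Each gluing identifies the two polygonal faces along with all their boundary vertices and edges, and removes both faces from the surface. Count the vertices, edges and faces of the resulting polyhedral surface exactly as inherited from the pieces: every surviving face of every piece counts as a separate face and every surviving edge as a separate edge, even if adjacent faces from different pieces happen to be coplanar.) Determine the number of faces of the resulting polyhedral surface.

A 14-gonal pyramid: V=15, E=28, F=15.
Attach a nonagonal pyramid (V=10, E=18, F=10) along a 3-gon: merge 3 vertices and 3 edges, delete both glued faces → V=22, E=43, F=23.
Attach a nonagonal pyramid (V=10, E=18, F=10) along a 3-gon: merge 3 vertices and 3 edges, delete both glued faces → V=29, E=58, F=31.
Check: V − E + F = 29 − 58 + 31 = 2.

31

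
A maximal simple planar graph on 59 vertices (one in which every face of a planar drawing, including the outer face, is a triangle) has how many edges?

171

In a plane triangulation 3F = 2E and V − E + F = 2, so E = 3V − 6 = 3·59 − 6 = 171.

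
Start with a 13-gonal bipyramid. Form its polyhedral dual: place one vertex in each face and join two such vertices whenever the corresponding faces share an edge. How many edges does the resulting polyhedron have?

39

The base solid has V = 15, E = 39, F = 26.
The dual swaps V and F and preserves E: V′ = F = 26, E′ = E = 39, F′ = V = 15.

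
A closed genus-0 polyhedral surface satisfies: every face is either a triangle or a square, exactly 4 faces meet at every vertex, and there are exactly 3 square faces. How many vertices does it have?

Let x be the number of triangles; then F = 3 + x.
Edge–face incidences: 2E = 4·3 + 3·x = 12 + 3x.
Every vertex has degree 4, so 4V = 2E.
Euler: V − E + F = 2 ⇒ (2E)/4 − E + (3 + x) = 2.
Multiply by 8: 2·(2E) − 4·(2E) + 8·(3 + x) = 16, i.e. 24 + 8x − 2·(12 + 3x) = 16.
Collecting terms: 2x = 16, so x = 8.
Then 2E = 12 + 3·8 = 36, so E = 18, V = 2E/4 = 9, F = 3 + 8 = 11.

9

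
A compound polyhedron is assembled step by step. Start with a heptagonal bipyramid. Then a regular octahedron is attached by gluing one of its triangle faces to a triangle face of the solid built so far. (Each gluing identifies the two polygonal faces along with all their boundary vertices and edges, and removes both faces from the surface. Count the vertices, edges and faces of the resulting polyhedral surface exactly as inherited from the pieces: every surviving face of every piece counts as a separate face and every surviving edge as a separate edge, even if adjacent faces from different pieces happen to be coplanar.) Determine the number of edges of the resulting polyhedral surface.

30

A heptagonal bipyramid: V=9, E=21, F=14.
Attach a regular octahedron (V=6, E=12, F=8) along a 3-gon: merge 3 vertices and 3 edges, delete both glued faces → V=12, E=30, F=20.
Check: V − E + F = 12 − 30 + 20 = 2.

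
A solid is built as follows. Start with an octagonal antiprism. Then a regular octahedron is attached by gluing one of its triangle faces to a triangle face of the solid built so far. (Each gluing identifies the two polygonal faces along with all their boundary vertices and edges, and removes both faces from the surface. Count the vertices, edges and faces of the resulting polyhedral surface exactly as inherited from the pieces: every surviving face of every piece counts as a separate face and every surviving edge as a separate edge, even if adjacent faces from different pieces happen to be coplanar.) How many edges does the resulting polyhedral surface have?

41

An octagonal antiprism: V=16, E=32, F=18.
Attach a regular octahedron (V=6, E=12, F=8) along a 3-gon: merge 3 vertices and 3 edges, delete both glued faces → V=19, E=41, F=24.
Check: V − E + F = 19 − 41 + 24 = 2.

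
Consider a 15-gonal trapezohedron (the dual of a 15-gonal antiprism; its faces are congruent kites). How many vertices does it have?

32

The n-trapezohedron (dual of the n-antiprism) has V = 2·15 + 2 = 32, E = 4·15 = 60, F = 2·15 = 30.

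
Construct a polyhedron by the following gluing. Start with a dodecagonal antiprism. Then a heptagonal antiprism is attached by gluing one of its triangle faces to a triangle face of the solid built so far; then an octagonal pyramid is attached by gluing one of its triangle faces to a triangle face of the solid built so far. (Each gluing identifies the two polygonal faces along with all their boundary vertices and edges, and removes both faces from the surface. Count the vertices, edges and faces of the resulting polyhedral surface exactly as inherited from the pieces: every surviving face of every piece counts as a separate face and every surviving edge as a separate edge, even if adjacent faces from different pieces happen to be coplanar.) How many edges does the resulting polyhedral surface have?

A dodecagonal antiprism: V=24, E=48, F=26.
Attach a heptagonal antiprism (V=14, E=28, F=16) along a 3-gon: merge 3 vertices and 3 edges, delete both glued faces → V=35, E=73, F=40.
Attach an octagonal pyramid (V=9, E=16, F=9) along a 3-gon: merge 3 vertices and 3 edges, delete both glued faces → V=41, E=86, F=47.
Check: V − E + F = 41 − 86 + 47 = 2.

86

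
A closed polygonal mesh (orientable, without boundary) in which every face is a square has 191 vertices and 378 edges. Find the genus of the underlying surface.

0

Every face is a square and each edge borders two faces, so 4F = 2·378, giving F = 189.
χ = V − E + F = 191 − 378 + 189 = 2.
For a closed orientable surface χ = 2 − 2g, so g = (2 − (2))/2 = 0.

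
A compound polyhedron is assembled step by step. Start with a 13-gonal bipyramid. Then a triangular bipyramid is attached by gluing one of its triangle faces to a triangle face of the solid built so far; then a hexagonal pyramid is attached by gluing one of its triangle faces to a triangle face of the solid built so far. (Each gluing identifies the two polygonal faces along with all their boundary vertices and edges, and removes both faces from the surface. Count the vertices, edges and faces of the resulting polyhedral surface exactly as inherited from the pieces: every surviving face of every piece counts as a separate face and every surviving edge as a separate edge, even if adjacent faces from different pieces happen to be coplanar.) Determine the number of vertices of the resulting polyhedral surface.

A 13-gonal bipyramid: V=15, E=39, F=26.
Attach a triangular bipyramid (V=5, E=9, F=6) along a 3-gon: merge 3 vertices and 3 edges, delete both glued faces → V=17, E=45, F=30.
Attach a hexagonal pyramid (V=7, E=12, F=7) along a 3-gon: merge 3 vertices and 3 edges, delete both glued faces → V=21, E=54, F=35.
Check: V − E + F = 21 − 54 + 35 = 2.

21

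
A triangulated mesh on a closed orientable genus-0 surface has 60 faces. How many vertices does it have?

χ = 2 − 2·0 = 2, and every face is a triangle so 3F = 2E.
E = 3·60/2 = 90. Then V = 2 + E − F = 2 + 90 − 60 = 32.

32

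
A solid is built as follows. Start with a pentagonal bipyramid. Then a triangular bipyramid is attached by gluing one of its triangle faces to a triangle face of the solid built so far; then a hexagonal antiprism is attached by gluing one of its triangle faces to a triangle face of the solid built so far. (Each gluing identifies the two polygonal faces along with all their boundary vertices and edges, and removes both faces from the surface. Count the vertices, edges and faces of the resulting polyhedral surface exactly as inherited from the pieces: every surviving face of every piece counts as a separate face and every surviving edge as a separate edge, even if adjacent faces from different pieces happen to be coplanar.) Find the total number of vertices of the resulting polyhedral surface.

A pentagonal bipyramid: V=7, E=15, F=10.
Attach a triangular bipyramid (V=5, E=9, F=6) along a 3-gon: merge 3 vertices and 3 edges, delete both glued faces → V=9, E=21, F=14.
Attach a hexagonal antiprism (V=12, E=24, F=14) along a 3-gon: merge 3 vertices and 3 edges, delete both glued faces → V=18, E=42, F=26.
Check: V − E + F = 18 − 42 + 26 = 2.

18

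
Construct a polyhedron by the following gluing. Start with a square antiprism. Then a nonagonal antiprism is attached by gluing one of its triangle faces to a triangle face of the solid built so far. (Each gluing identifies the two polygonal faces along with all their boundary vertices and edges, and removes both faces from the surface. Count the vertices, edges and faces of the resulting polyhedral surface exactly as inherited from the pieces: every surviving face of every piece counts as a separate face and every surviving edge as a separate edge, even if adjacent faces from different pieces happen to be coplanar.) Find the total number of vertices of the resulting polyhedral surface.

A square antiprism: V=8, E=16, F=10.
Attach a nonagonal antiprism (V=18, E=36, F=20) along a 3-gon: merge 3 vertices and 3 edges, delete both glued faces → V=23, E=49, F=28.
Check: V − E + F = 23 − 49 + 28 = 2.

23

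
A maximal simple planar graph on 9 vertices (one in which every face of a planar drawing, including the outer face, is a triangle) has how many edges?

21

In a plane triangulation 3F = 2E and V − E + F = 2, so E = 3V − 6 = 3·9 − 6 = 21.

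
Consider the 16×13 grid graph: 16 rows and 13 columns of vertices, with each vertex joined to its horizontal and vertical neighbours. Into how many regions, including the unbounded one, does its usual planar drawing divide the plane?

181

The grid has V = 16·13 = 208 vertices and E = 16·12 + 13·15 = 387 edges.
F = 2 − V + E = 2 − 208 + 387 = 181.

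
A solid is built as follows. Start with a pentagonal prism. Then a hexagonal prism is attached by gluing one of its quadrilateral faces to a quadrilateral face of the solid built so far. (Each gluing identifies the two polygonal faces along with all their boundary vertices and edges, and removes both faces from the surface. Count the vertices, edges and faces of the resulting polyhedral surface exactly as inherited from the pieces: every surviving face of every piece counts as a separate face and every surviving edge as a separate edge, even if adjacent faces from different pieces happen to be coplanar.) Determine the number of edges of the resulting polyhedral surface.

29

A pentagonal prism: V=10, E=15, F=7.
Attach a hexagonal prism (V=12, E=18, F=8) along a 4-gon: merge 4 vertices and 4 edges, delete both glued faces → V=18, E=29, F=13.
Check: V − E + F = 18 − 29 + 13 = 2.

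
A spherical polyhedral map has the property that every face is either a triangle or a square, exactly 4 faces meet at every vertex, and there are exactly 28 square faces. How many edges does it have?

Let x be the number of triangles; then F = 28 + x.
Edge–face incidences: 2E = 4·28 + 3·x = 112 + 3x.
Every vertex has degree 4, so 4V = 2E.
Euler: V − E + F = 2 ⇒ (2E)/4 − E + (28 + x) = 2.
Multiply by 8: 2·(2E) − 4·(2E) + 8·(28 + x) = 16, i.e. 224 + 8x − 2·(112 + 3x) = 16.
Collecting terms: 2x = 16, so x = 8.
Then 2E = 112 + 3·8 = 136, so E = 68, V = 2E/4 = 34, F = 28 + 8 = 36.

68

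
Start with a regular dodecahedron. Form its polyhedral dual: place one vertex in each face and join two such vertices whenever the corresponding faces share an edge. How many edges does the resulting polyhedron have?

30

The base solid has V = 20, E = 30, F = 12.
The dual swaps V and F and preserves E: V′ = F = 12, E′ = E = 30, F′ = V = 20.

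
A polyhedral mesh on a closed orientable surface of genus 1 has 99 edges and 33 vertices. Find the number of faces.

66

For a closed orientable surface of genus 1, χ = 2 − 2·1 = 0.
F = 0 − V + E = 0 − 33 + 99 = 66.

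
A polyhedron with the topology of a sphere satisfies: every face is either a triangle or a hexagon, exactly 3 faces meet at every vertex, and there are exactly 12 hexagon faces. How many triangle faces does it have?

4

Let x be the number of triangles; then F = 12 + x.
Edge–face incidences: 2E = 6·12 + 3·x = 72 + 3x.
Every vertex has degree 3, so 3V = 2E.
Euler: V − E + F = 2 ⇒ (2E)/3 − E + (12 + x) = 2.
Multiply by 6: 2·(2E) − 3·(2E) + 6·(12 + x) = 12, i.e. 72 + 6x − (72 + 3x) = 12.
Collecting terms: 3x = 12, so x = 4.
Then 2E = 72 + 3·4 = 84, so E = 42, V = 2E/3 = 28, F = 12 + 4 = 16.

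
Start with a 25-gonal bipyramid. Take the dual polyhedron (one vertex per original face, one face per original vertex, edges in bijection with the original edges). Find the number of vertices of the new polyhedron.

50

The base solid has V = 27, E = 75, F = 50.
The dual swaps V and F and preserves E: V′ = F = 50, E′ = E = 75, F′ = V = 27.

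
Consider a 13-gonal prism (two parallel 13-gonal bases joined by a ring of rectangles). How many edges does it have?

A prism on an n-gon has two n-gon bases and n rectangular sides: V = 2·13 = 26, E = 3·13 = 39, F = 13 + 2 = 15.

39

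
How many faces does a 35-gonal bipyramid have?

A bipyramid over an n-gon has 2n triangular faces and n + 2 vertices: V = 35 + 2 = 37, E = 3·35 = 105, F = 2·35 = 70.
Check: V − E + F = 37 − 105 + 70 = 2.

70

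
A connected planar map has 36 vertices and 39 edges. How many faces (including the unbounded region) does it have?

Euler's formula for a connected plane graph: V − E + F = 2, so F = 2 − 36 + 39 = 5.

5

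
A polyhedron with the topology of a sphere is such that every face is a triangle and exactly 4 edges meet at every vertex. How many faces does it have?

Each face has 3 edges and each edge borders two faces, so 2E = 3F.
Each vertex has degree 4, so 4V = 2E and hence V = 3F/4.
Euler: V − E + F = 2 ⇒ (3F/4) − (3F/2) + F = 2.
Multiply by 8: (6 − 12 + 8)F = 16, i.e. 2F = 16.
So F = 8, E = 3·8/2 = 12, V = 3·8/4 = 6.

8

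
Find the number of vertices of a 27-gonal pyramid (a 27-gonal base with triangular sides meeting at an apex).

28

A pyramid on an n-gon base has one n-gon and n triangles: V = 27 + 1 = 28, E = 2·27 = 54, F = 27 + 1 = 28.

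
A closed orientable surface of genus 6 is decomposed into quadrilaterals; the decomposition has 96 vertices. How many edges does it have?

χ = 2 − 2·6 = -10, and every face is a square so 4F = 2E.
V − E + F = -10 with E = 4F/2 gives 96 − (4/2 − 1)·F = -10, so F = 106 and E = 212.

212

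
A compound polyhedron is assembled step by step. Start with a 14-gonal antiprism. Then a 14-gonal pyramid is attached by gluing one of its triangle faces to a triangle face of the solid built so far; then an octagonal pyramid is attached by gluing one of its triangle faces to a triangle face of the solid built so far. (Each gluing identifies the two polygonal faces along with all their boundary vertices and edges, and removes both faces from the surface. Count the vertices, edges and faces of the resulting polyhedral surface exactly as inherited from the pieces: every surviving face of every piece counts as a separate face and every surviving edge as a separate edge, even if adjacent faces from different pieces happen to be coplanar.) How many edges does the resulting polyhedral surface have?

A 14-gonal antiprism: V=28, E=56, F=30.
Attach a 14-gonal pyramid (V=15, E=28, F=15) along a 3-gon: merge 3 vertices and 3 edges, delete both glued faces → V=40, E=81, F=43.
Attach an octagonal pyramid (V=9, E=16, F=9) along a 3-gon: merge 3 vertices and 3 edges, delete both glued faces → V=46, E=94, F=50.
Check: V − E + F = 46 − 94 + 50 = 2.

94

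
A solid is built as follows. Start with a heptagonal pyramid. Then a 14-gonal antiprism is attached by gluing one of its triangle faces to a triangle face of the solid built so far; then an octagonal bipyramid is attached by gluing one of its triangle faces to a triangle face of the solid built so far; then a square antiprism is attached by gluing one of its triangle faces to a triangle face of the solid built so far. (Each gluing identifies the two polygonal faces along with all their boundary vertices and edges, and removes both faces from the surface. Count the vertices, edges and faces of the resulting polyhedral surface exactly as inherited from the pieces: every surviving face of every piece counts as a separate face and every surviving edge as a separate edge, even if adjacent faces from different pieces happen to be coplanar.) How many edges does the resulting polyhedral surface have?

A heptagonal pyramid: V=8, E=14, F=8.
Attach a 14-gonal antiprism (V=28, E=56, F=30) along a 3-gon: merge 3 vertices and 3 edges, delete both glued faces → V=33, E=67, F=36.
Attach an octagonal bipyramid (V=10, E=24, F=16) along a 3-gon: merge 3 vertices and 3 edges, delete both glued faces → V=40, E=88, F=50.
Attach a square antiprism (V=8, E=16, F=10) along a 3-gon: merge 3 vertices and 3 edges, delete both glued faces → V=45, E=101, F=58.
Check: V − E + F = 45 − 101 + 58 = 2.

101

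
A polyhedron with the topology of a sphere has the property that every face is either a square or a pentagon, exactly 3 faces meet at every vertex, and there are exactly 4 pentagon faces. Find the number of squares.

Let x be the number of squares; then F = 4 + x.
Edge–face incidences: 2E = 5·4 + 4·x = 20 + 4x.
Every vertex has degree 3, so 3V = 2E.
Euler: V − E + F = 2 ⇒ (2E)/3 − E + (4 + x) = 2.
Multiply by 6: 2·(2E) − 3·(2E) + 6·(4 + x) = 12, i.e. 24 + 6x − (20 + 4x) = 12.
Collecting terms: 2x + 4 = 12, so 2x = 8, so x = 4.
Then 2E = 20 + 4·4 = 36, so E = 18, V = 2E/3 = 12, F = 4 + 4 = 8.

4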